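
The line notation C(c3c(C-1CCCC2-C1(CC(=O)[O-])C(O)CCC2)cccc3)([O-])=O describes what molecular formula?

Heavy atoms from the SMILES: 19 C, 5 O.
Implicit hydrogens by atom environment:
  7 × C: 2 H each → 14
  4 × C (aromatic): 1 H each → 4
  3 × C: 1 H each → 3
  3 × C: no H
  2 × C (aromatic): no H
  2 × O: no H
  2 × O (charge -1): no H
  1 × O: 1 H
  Total hydrogens = 22.
Net charge -2.
Molecular formula: [C19H22O5]2-

[C19H22O5]2-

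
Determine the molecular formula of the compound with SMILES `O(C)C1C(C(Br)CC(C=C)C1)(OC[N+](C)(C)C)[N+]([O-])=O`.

Heavy atoms from the SMILES: 1 Br, 13 C, 2 N, 4 O.
Implicit hydrogens by atom environment:
  4 × C: 3 H each → 12
  4 × C: 2 H each → 8
  4 × C: 1 H each → 4
  3 × O: no H
  2 × N (charge +1): no H
  1 × Br: no H
  1 × C: no H
  1 × O (charge -1): no H
  Total hydrogens = 24.
Net charge +1.
Molecular formula: C13H24BrN2O4+

C13H24BrN2O4+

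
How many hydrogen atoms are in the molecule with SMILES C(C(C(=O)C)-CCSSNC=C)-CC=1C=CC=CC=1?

Hydrogens are implicit in SMILES; fill each atom to its normal valence:
  5 × C: 2 H each → 10
  5 × C (aromatic): 1 H each → 5
  2 × C: 1 H each → 2
  2 × S: no H
  1 × C: 3 H
  1 × C: no H
  1 × C (aromatic): no H
  1 × N: 1 H
  1 × O: no H
  Total hydrogens = 21.

21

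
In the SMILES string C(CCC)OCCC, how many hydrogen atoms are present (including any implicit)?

16

Hydrogens are implicit in SMILES; fill each atom to its normal valence:
  5 × C: 2 H each → 10
  2 × C: 3 H each → 6
  1 × O: no H
  Total hydrogens = 16.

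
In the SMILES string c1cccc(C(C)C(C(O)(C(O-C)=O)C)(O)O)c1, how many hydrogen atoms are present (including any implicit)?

18

Hydrogens are implicit in SMILES; fill each atom to its normal valence:
  5 × C (aromatic): 1 H each → 5
  3 × C: 3 H each → 9
  3 × C: no H
  3 × O: 1 H each → 3
  2 × O: no H
  1 × C: 1 H
  1 × C (aromatic): no H
  Total hydrogens = 18.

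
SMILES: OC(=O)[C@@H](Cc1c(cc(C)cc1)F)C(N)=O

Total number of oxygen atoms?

The symbol for oxygen appears 3 times in the SMILES.

3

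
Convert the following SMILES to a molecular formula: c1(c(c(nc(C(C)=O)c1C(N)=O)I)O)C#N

C9H6IN3O3

Heavy atoms from the SMILES: 9 C, 1 I, 3 N, 3 O.
Implicit hydrogens by atom environment:
  5 × C (aromatic): no H
  3 × C: no H
  2 × O: no H
  1 × C: 3 H
  1 × I: no H
  1 × N: 2 H
  1 × N (aromatic): no H
  1 × N: no H
  1 × O: 1 H
  Total hydrogens = 6.
Molecular formula: C9H6IN3O3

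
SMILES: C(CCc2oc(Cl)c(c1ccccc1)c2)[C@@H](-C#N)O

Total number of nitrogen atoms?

1

The symbol for nitrogen appears 1 time in the SMILES.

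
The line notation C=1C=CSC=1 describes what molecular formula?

C4H4S

Heavy atoms from the SMILES: 4 C, 1 S.
Implicit hydrogens by atom environment:
  4 × C (aromatic): 1 H each → 4
  1 × S (aromatic): no H
  Total hydrogens = 4.
Molecular formula: C4H4S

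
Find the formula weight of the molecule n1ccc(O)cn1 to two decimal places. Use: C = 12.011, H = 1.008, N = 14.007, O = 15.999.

Molecular formula: C4H4N2O.
M = 4×12.011 + 4×1.008 + 2×14.007 + 1×15.999 = 96.09 g/mol.

96.09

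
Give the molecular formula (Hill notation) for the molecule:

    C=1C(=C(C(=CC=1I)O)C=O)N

C7H6INO2

Heavy atoms from the SMILES: 7 C, 1 I, 1 N, 2 O.
Implicit hydrogens by atom environment:
  4 × C (aromatic): no H
  2 × C (aromatic): 1 H each → 2
  1 × C: 1 H
  1 × I: no H
  1 × N: 2 H
  1 × O: 1 H
  1 × O: no H
  Total hydrogens = 6.
Molecular formula: C7H6INO2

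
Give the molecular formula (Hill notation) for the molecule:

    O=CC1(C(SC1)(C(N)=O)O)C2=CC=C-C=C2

C11H11NO3S

Heavy atoms from the SMILES: 11 C, 1 N, 3 O, 1 S.
Implicit hydrogens by atom environment:
  5 × C (aromatic): 1 H each → 5
  3 × C: no H
  2 × O: no H
  1 × C: 2 H
  1 × C: 1 H
  1 × C (aromatic): no H
  1 × N: 2 H
  1 × O: 1 H
  1 × S: no H
  Total hydrogens = 11.
Molecular formula: C11H11NO3S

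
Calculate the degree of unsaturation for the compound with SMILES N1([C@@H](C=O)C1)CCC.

2

Molecular formula from the SMILES: C6H11NO.
DoU = (2C + 2 + N − H − X)/2 = (2·6 + 2 + 1 − 11 − 0)/2 = 4/2 = 2.
(Structurally: 1 ring(s) + 1 π bond(s) = 2.)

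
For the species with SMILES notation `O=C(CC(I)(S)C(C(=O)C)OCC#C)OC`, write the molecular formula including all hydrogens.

C10H13IO4S

Heavy atoms from the SMILES: 10 C, 1 I, 4 O, 1 S.
Implicit hydrogens by atom environment:
  4 × C: no H
  4 × O: no H
  2 × C: 3 H each → 6
  2 × C: 2 H each → 4
  2 × C: 1 H each → 2
  1 × I: no H
  1 × S: 1 H
  Total hydrogens = 13.
Molecular formula: C10H13IO4S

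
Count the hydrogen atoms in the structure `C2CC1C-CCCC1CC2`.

18

Hydrogens are implicit in SMILES; fill each atom to its normal valence:
  8 × C: 2 H each → 16
  2 × C: 1 H each → 2
  Total hydrogens = 18.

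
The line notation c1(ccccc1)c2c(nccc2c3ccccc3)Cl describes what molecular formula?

C17H12ClN

Heavy atoms from the SMILES: 17 C, 1 Cl, 1 N.
Implicit hydrogens by atom environment:
  12 × C (aromatic): 1 H each → 12
  5 × C (aromatic): no H
  1 × Cl: no H
  1 × N (aromatic): no H
  Total hydrogens = 12.
Molecular formula: C17H12ClN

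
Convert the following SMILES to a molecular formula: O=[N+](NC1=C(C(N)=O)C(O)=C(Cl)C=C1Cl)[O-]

Heavy atoms from the SMILES: 7 C, 2 Cl, 3 N, 4 O.
Implicit hydrogens by atom environment:
  5 × C (aromatic): no H
  2 × Cl: no H
  2 × O: no H
  1 × C (aromatic): 1 H
  1 × C: no H
  1 × N: 2 H
  1 × N: 1 H
  1 × N (charge +1): no H
  1 × O: 1 H
  1 × O (charge -1): no H
  Total hydrogens = 5.
Molecular formula: C7H5Cl2N3O4

C7H5Cl2N3O4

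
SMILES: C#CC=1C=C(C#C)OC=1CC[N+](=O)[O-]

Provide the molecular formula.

Heavy atoms from the SMILES: 10 C, 1 N, 3 O.
Implicit hydrogens by atom environment:
  3 × C (aromatic): no H
  2 × C: 2 H each → 4
  2 × C: 1 H each → 2
  2 × C: no H
  1 × C (aromatic): 1 H
  1 × N (charge +1): no H
  1 × O (aromatic): no H
  1 × O: no H
  1 × O (charge -1): no H
  Total hydrogens = 7.
Molecular formula: C10H7NO3

C10H7NO3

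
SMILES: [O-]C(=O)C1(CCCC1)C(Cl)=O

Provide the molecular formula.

C7H8ClO3-

Heavy atoms from the SMILES: 7 C, 1 Cl, 3 O.
Implicit hydrogens by atom environment:
  4 × C: 2 H each → 8
  3 × C: no H
  2 × O: no H
  1 × Cl: no H
  1 × O (charge -1): no H
  Total hydrogens = 8.
Net charge -1.
Molecular formula: C7H8ClO3-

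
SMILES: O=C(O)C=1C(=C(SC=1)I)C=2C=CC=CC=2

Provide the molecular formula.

Heavy atoms from the SMILES: 11 C, 1 I, 2 O, 1 S.
Implicit hydrogens by atom environment:
  6 × C (aromatic): 1 H each → 6
  4 × C (aromatic): no H
  1 × C: no H
  1 × I: no H
  1 × O: 1 H
  1 × O: no H
  1 × S (aromatic): no H
  Total hydrogens = 7.
Molecular formula: C11H7IO2S

C11H7IO2S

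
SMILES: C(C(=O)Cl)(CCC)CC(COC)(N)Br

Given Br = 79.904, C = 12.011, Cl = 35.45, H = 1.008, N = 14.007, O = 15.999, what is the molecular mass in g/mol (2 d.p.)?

286.59

Molecular formula: C9H17BrClNO2.
M = 1×79.904 + 9×12.011 + 1×35.45 + 17×1.008 + 1×14.007 + 2×15.999 = 286.59 g/mol.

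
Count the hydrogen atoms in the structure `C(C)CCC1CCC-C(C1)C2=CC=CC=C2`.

Hydrogens are implicit in SMILES; fill each atom to its normal valence:
  7 × C: 2 H each → 14
  5 × C (aromatic): 1 H each → 5
  2 × C: 1 H each → 2
  1 × C: 3 H
  1 × C (aromatic): no H
  Total hydrogens = 24.

24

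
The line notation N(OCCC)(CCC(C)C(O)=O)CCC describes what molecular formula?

C11H23NO3

Heavy atoms from the SMILES: 11 C, 1 N, 3 O.
Implicit hydrogens by atom environment:
  6 × C: 2 H each → 12
  3 × C: 3 H each → 9
  2 × O: no H
  1 × C: 1 H
  1 × C: no H
  1 × N: no H
  1 × O: 1 H
  Total hydrogens = 23.
Molecular formula: C11H23NO3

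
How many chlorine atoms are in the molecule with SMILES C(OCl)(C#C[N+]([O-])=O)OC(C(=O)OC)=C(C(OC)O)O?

1

The symbol for chlorine appears 1 time in the SMILES.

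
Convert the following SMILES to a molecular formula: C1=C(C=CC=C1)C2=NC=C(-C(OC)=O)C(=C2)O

Heavy atoms from the SMILES: 13 C, 1 N, 3 O.
Implicit hydrogens by atom environment:
  7 × C (aromatic): 1 H each → 7
  4 × C (aromatic): no H
  2 × O: no H
  1 × C: 3 H
  1 × C: no H
  1 × N (aromatic): no H
  1 × O: 1 H
  Total hydrogens = 11.
Molecular formula: C13H11NO3

C13H11NO3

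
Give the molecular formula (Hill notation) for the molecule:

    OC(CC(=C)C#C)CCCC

C10H16O

Heavy atoms from the SMILES: 10 C, 1 O.
Implicit hydrogens by atom environment:
  5 × C: 2 H each → 10
  2 × C: 1 H each → 2
  2 × C: no H
  1 × C: 3 H
  1 × O: 1 H
  Total hydrogens = 16.
Molecular formula: C10H16O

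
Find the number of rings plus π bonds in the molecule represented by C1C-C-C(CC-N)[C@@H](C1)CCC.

1

Molecular formula from the SMILES: C11H23N.
DoU = (2C + 2 + N − H − X)/2 = (2·11 + 2 + 1 − 23 − 0)/2 = 2/2 = 1.
(Structurally: 1 ring(s) + 0 π bond(s) = 1.)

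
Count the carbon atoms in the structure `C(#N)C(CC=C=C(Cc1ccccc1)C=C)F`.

15

The symbol for carbon appears 15 times in the SMILES. Lowercase c denotes aromatic carbon and counts toward C.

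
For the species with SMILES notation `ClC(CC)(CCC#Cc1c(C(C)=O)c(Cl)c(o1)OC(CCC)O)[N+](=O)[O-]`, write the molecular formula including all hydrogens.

Heavy atoms from the SMILES: 17 C, 2 Cl, 1 N, 6 O.
Implicit hydrogens by atom environment:
  5 × C: 2 H each → 10
  4 × C (aromatic): no H
  4 × C: no H
  3 × C: 3 H each → 9
  3 × O: no H
  2 × Cl: no H
  1 × C: 1 H
  1 × N (charge +1): no H
  1 × O: 1 H
  1 × O (aromatic): no H
  1 × O (charge -1): no H
  Total hydrogens = 21.
Molecular formula: C17H21Cl2NO6

C17H21Cl2NO6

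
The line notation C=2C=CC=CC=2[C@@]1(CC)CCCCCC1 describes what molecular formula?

Heavy atoms from the SMILES: 15 C.
Implicit hydrogens by atom environment:
  7 × C: 2 H each → 14
  5 × C (aromatic): 1 H each → 5
  1 × C: 3 H
  1 × C: no H
  1 × C (aromatic): no H
  Total hydrogens = 22.
Molecular formula: C15H22

C15H22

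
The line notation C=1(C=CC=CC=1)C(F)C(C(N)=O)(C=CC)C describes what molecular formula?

C13H16FNO

Heavy atoms from the SMILES: 13 C, 1 F, 1 N, 1 O.
Implicit hydrogens by atom environment:
  5 × C (aromatic): 1 H each → 5
  3 × C: 1 H each → 3
  2 × C: 3 H each → 6
  2 × C: no H
  1 × C (aromatic): no H
  1 × F: no H
  1 × N: 2 H
  1 × O: no H
  Total hydrogens = 16.
Molecular formula: C13H16FNO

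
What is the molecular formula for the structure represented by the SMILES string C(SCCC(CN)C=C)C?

Heavy atoms from the SMILES: 8 C, 1 N, 1 S.
Implicit hydrogens by atom environment:
  5 × C: 2 H each → 10
  2 × C: 1 H each → 2
  1 × C: 3 H
  1 × N: 2 H
  1 × S: no H
  Total hydrogens = 17.
Molecular formula: C8H17NS

C8H17NS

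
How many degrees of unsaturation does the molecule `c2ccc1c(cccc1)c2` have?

7

Molecular formula from the SMILES: C10H8.
DoU = (2C + 2 + N − H − X)/2 = (2·10 + 2 + 0 − 8 − 0)/2 = 14/2 = 7.
(Structurally: 2 ring(s) + 5 π bond(s) = 7.)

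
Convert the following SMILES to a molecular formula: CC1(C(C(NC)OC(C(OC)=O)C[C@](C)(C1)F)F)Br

Heavy atoms from the SMILES: 1 Br, 12 C, 2 F, 1 N, 3 O.
Implicit hydrogens by atom environment:
  4 × C: 3 H each → 12
  3 × C: 1 H each → 3
  3 × C: no H
  3 × O: no H
  2 × C: 2 H each → 4
  2 × F: no H
  1 × Br: no H
  1 × N: 1 H
  Total hydrogens = 20.
Molecular formula: C12H20BrF2NO3

C12H20BrF2NO3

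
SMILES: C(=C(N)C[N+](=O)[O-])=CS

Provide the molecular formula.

Heavy atoms from the SMILES: 4 C, 2 N, 2 O, 1 S.
Implicit hydrogens by atom environment:
  2 × C: no H
  1 × C: 2 H
  1 × C: 1 H
  1 × N: 2 H
  1 × N (charge +1): no H
  1 × O: no H
  1 × O (charge -1): no H
  1 × S: 1 H
  Total hydrogens = 6.
Molecular formula: C4H6N2O2S

C4H6N2O2S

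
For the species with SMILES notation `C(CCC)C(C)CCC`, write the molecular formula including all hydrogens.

C9H20

Heavy atoms from the SMILES: 9 C.
Implicit hydrogens by atom environment:
  5 × C: 2 H each → 10
  3 × C: 3 H each → 9
  1 × C: 1 H
  Total hydrogens = 20.
Molecular formula: C9H20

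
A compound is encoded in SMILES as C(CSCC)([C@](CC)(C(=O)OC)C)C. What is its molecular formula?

C11H22O2S

Heavy atoms from the SMILES: 11 C, 2 O, 1 S.
Implicit hydrogens by atom environment:
  5 × C: 3 H each → 15
  3 × C: 2 H each → 6
  2 × C: no H
  2 × O: no H
  1 × C: 1 H
  1 × S: no H
  Total hydrogens = 22.
Molecular formula: C11H22O2S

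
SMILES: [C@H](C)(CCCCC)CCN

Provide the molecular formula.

Heavy atoms from the SMILES: 9 C, 1 N.
Implicit hydrogens by atom environment:
  6 × C: 2 H each → 12
  2 × C: 3 H each → 6
  1 × C: 1 H
  1 × N: 2 H
  Total hydrogens = 21.
Molecular formula: C9H21N

C9H21N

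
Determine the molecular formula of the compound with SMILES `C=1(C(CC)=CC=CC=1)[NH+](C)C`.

Heavy atoms from the SMILES: 10 C, 1 N.
Implicit hydrogens by atom environment:
  4 × C (aromatic): 1 H each → 4
  3 × C: 3 H each → 9
  2 × C (aromatic): no H
  1 × C: 2 H
  1 × N (charge +1): 1 H
  Total hydrogens = 16.
Net charge +1.
Molecular formula: C10H16N+

C10H16N+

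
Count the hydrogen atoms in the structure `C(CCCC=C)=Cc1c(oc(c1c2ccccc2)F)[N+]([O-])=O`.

16

Hydrogens are implicit in SMILES; fill each atom to its normal valence:
  5 × C (aromatic): 1 H each → 5
  5 × C (aromatic): no H
  4 × C: 2 H each → 8
  3 × C: 1 H each → 3
  1 × F: no H
  1 × N (charge +1): no H
  1 × O (aromatic): no H
  1 × O: no H
  1 × O (charge -1): no H
  Total hydrogens = 16.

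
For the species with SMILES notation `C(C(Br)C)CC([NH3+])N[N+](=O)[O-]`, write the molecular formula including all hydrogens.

Heavy atoms from the SMILES: 1 Br, 5 C, 3 N, 2 O.
Implicit hydrogens by atom environment:
  2 × C: 2 H each → 4
  2 × C: 1 H each → 2
  1 × Br: no H
  1 × C: 3 H
  1 × N (charge +1): 3 H
  1 × N: 1 H
  1 × N (charge +1): no H
  1 × O: no H
  1 × O (charge -1): no H
  Total hydrogens = 13.
Net charge +1.
Molecular formula: C5H13BrN3O2+

C5H13BrN3O2+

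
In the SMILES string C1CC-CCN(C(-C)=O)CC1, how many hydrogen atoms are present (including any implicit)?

17

Hydrogens are implicit in SMILES; fill each atom to its normal valence:
  7 × C: 2 H each → 14
  1 × C: 3 H
  1 × C: no H
  1 × N: no H
  1 × O: no H
  Total hydrogens = 17.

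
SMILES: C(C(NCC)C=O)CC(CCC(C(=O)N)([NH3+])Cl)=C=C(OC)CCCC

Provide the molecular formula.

Heavy atoms from the SMILES: 18 C, 1 Cl, 3 N, 3 O.
Implicit hydrogens by atom environment:
  8 × C: 2 H each → 16
  5 × C: no H
  3 × C: 3 H each → 9
  3 × O: no H
  2 × C: 1 H each → 2
  1 × Cl: no H
  1 × N (charge +1): 3 H
  1 × N: 2 H
  1 × N: 1 H
  Total hydrogens = 33.
Net charge +1.
Molecular formula: C18H33ClN3O3+

C18H33ClN3O3+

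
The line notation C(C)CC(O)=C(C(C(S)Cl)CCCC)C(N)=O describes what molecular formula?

Heavy atoms from the SMILES: 12 C, 1 Cl, 1 N, 2 O, 1 S.
Implicit hydrogens by atom environment:
  5 × C: 2 H each → 10
  3 × C: no H
  2 × C: 3 H each → 6
  2 × C: 1 H each → 2
  1 × Cl: no H
  1 × N: 2 H
  1 × O: 1 H
  1 × O: no H
  1 × S: 1 H
  Total hydrogens = 22.
Molecular formula: C12H22ClNO2S

C12H22ClNO2S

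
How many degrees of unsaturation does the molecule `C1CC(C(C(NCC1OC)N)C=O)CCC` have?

2

Molecular formula from the SMILES: C12H24N2O2.
DoU = (2C + 2 + N − H − X)/2 = (2·12 + 2 + 2 − 24 − 0)/2 = 4/2 = 2.
(Structurally: 1 ring(s) + 1 π bond(s) = 2.)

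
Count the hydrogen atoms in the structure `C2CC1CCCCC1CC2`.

18

Hydrogens are implicit in SMILES; fill each atom to its normal valence:
  8 × C: 2 H each → 16
  2 × C: 1 H each → 2
  Total hydrogens = 18.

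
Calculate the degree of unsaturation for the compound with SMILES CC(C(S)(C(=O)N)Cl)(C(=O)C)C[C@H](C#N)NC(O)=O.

Molecular formula from the SMILES: C10H14ClN3O4S.
DoU = (2C + 2 + N − H − X)/2 = (2·10 + 2 + 3 − 14 − 1)/2 = 10/2 = 5.
(Structurally: 0 ring(s) + 5 π bond(s) = 5.)

5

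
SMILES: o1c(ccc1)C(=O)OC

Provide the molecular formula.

C6H6O3

Heavy atoms from the SMILES: 6 C, 3 O.
Implicit hydrogens by atom environment:
  3 × C (aromatic): 1 H each → 3
  2 × O: no H
  1 × C: 3 H
  1 × C (aromatic): no H
  1 × C: no H
  1 × O (aromatic): no H
  Total hydrogens = 6.
Molecular formula: C6H6O3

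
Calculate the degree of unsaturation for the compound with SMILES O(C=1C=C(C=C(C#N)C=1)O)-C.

6

Molecular formula from the SMILES: C8H7NO2.
DoU = (2C + 2 + N − H − X)/2 = (2·8 + 2 + 1 − 7 − 0)/2 = 12/2 = 6.
(Structurally: 1 ring(s) + 5 π bond(s) = 6.)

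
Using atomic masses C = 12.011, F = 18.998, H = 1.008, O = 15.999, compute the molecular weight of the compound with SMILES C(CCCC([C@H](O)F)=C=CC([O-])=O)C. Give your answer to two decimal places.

201.22

Molecular formula: C10H14FO3-.
M = 10×12.011 + 1×18.998 + 14×1.008 + 3×15.999 = 201.22 g/mol.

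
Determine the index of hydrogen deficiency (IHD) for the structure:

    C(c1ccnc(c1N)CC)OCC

Molecular formula from the SMILES: C10H16N2O.
DoU = (2C + 2 + N − H − X)/2 = (2·10 + 2 + 2 − 16 − 0)/2 = 8/2 = 4.
(Structurally: 1 ring(s) + 3 π bond(s) = 4.)

4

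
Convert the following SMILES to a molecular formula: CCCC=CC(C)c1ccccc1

Heavy atoms from the SMILES: 13 C.
Implicit hydrogens by atom environment:
  5 × C (aromatic): 1 H each → 5
  3 × C: 1 H each → 3
  2 × C: 3 H each → 6
  2 × C: 2 H each → 4
  1 × C (aromatic): no H
  Total hydrogens = 18.
Molecular formula: C13H18

C13H18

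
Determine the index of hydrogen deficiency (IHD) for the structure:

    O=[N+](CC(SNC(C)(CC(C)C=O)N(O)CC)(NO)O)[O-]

2

Molecular formula from the SMILES: C10H22N4O6S.
DoU = (2C + 2 + N − H − X)/2 = (2·10 + 2 + 4 − 22 − 0)/2 = 4/2 = 2.
(Structurally: 0 ring(s) + 2 π bond(s) = 2.)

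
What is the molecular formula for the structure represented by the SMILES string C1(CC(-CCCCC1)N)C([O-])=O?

C9H16NO2-

Heavy atoms from the SMILES: 9 C, 1 N, 2 O.
Implicit hydrogens by atom environment:
  6 × C: 2 H each → 12
  2 × C: 1 H each → 2
  1 × C: no H
  1 × N: 2 H
  1 × O: no H
  1 × O (charge -1): no H
  Total hydrogens = 16.
Net charge -1.
Molecular formula: C9H16NO2-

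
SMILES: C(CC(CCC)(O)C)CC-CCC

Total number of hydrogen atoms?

Hydrogens are implicit in SMILES; fill each atom to its normal valence:
  8 × C: 2 H each → 16
  3 × C: 3 H each → 9
  1 × C: no H
  1 × O: 1 H
  Total hydrogens = 26.

26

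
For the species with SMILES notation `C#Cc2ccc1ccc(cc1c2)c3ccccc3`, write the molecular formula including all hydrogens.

C18H12

Heavy atoms from the SMILES: 18 C.
Implicit hydrogens by atom environment:
  11 × C (aromatic): 1 H each → 11
  5 × C (aromatic): no H
  1 × C: 1 H
  1 × C: no H
  Total hydrogens = 12.
Molecular formula: C18H12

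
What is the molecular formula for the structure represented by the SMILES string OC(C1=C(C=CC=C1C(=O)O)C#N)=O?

Heavy atoms from the SMILES: 9 C, 1 N, 4 O.
Implicit hydrogens by atom environment:
  3 × C (aromatic): 1 H each → 3
  3 × C (aromatic): no H
  3 × C: no H
  2 × O: 1 H each → 2
  2 × O: no H
  1 × N: no H
  Total hydrogens = 5.
Molecular formula: C9H5NO4

C9H5NO4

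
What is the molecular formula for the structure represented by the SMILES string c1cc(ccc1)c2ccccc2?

C12H10

Heavy atoms from the SMILES: 12 C.
Implicit hydrogens by atom environment:
  10 × C (aromatic): 1 H each → 10
  2 × C (aromatic): no H
  Total hydrogens = 10.
Molecular formula: C12H10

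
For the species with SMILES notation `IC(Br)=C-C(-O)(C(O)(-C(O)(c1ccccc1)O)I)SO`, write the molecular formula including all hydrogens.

Heavy atoms from the SMILES: 1 Br, 11 C, 2 I, 5 O, 1 S.
Implicit hydrogens by atom environment:
  5 × C (aromatic): 1 H each → 5
  5 × O: 1 H each → 5
  4 × C: no H
  2 × I: no H
  1 × Br: no H
  1 × C: 1 H
  1 × C (aromatic): no H
  1 × S: no H
  Total hydrogens = 11.
Molecular formula: C11H11BrI2O5S

C11H11BrI2O5S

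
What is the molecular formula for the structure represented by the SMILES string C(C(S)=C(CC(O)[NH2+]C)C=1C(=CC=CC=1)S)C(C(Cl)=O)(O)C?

C15H21ClNO3S2+

Heavy atoms from the SMILES: 15 C, 1 Cl, 1 N, 3 O, 2 S.
Implicit hydrogens by atom environment:
  4 × C (aromatic): 1 H each → 4
  4 × C: no H
  2 × C: 3 H each → 6
  2 × C: 2 H each → 4
  2 × C (aromatic): no H
  2 × O: 1 H each → 2
  2 × S: 1 H each → 2
  1 × C: 1 H
  1 × Cl: no H
  1 × N (charge +1): 2 H
  1 × O: no H
  Total hydrogens = 21.
Net charge +1.
Molecular formula: C15H21ClNO3S2+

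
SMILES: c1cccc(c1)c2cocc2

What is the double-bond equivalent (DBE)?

7

Molecular formula from the SMILES: C10H8O.
DoU = (2C + 2 + N − H − X)/2 = (2·10 + 2 + 0 − 8 − 0)/2 = 14/2 = 7.
(Structurally: 2 ring(s) + 5 π bond(s) = 7.)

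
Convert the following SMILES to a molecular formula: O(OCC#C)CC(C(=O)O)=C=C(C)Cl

C9H9ClO4

Heavy atoms from the SMILES: 9 C, 1 Cl, 4 O.
Implicit hydrogens by atom environment:
  5 × C: no H
  3 × O: no H
  2 × C: 2 H each → 4
  1 × C: 3 H
  1 × C: 1 H
  1 × Cl: no H
  1 × O: 1 H
  Total hydrogens = 9.
Molecular formula: C9H9ClO4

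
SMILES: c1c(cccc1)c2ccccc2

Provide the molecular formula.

C12H10

Heavy atoms from the SMILES: 12 C.
Implicit hydrogens by atom environment:
  10 × C (aromatic): 1 H each → 10
  2 × C (aromatic): no H
  Total hydrogens = 10.
Molecular formula: C12H10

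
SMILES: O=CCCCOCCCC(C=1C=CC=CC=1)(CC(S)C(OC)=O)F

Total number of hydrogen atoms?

Hydrogens are implicit in SMILES; fill each atom to its normal valence:
  7 × C: 2 H each → 14
  5 × C (aromatic): 1 H each → 5
  4 × O: no H
  2 × C: 1 H each → 2
  2 × C: no H
  1 × C: 3 H
  1 × C (aromatic): no H
  1 × F: no H
  1 × S: 1 H
  Total hydrogens = 25.

25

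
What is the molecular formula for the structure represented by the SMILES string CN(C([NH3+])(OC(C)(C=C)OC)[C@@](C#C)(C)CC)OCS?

C14H27N2O3S+

Heavy atoms from the SMILES: 14 C, 2 N, 3 O, 1 S.
Implicit hydrogens by atom environment:
  5 × C: 3 H each → 15
  4 × C: no H
  3 × C: 2 H each → 6
  3 × O: no H
  2 × C: 1 H each → 2
  1 × N (charge +1): 3 H
  1 × N: no H
  1 × S: 1 H
  Total hydrogens = 27.
Net charge +1.
Molecular formula: C14H27N2O3S+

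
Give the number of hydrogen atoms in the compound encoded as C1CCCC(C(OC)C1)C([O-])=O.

Hydrogens are implicit in SMILES; fill each atom to its normal valence:
  5 × C: 2 H each → 10
  2 × C: 1 H each → 2
  2 × O: no H
  1 × C: 3 H
  1 × C: no H
  1 × O (charge -1): no H
  Total hydrogens = 15.

15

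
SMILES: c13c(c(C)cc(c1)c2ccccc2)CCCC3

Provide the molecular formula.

Heavy atoms from the SMILES: 17 C.
Implicit hydrogens by atom environment:
  7 × C (aromatic): 1 H each → 7
  5 × C (aromatic): no H
  4 × C: 2 H each → 8
  1 × C: 3 H
  Total hydrogens = 18.
Molecular formula: C17H18

C17H18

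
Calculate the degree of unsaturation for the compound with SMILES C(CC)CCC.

Molecular formula from the SMILES: C6H14.
DoU = (2C + 2 + N − H − X)/2 = (2·6 + 2 + 0 − 14 − 0)/2 = 0/2 = 0.
(Structurally: 0 ring(s) + 0 π bond(s) = 0.)

0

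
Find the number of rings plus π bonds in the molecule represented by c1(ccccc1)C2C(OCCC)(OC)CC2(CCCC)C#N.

Molecular formula from the SMILES: C19H27NO2.
DoU = (2C + 2 + N − H − X)/2 = (2·19 + 2 + 1 − 27 − 0)/2 = 14/2 = 7.
(Structurally: 2 ring(s) + 5 π bond(s) = 7.)

7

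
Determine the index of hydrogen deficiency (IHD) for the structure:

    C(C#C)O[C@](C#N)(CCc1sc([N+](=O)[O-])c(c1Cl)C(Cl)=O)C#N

Molecular formula from the SMILES: C13H7Cl2N3O4S.
DoU = (2C + 2 + N − H − X)/2 = (2·13 + 2 + 3 − 7 − 2)/2 = 22/2 = 11.
(Structurally: 1 ring(s) + 10 π bond(s) = 11.)

11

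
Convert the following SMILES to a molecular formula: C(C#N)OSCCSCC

Heavy atoms from the SMILES: 6 C, 1 N, 1 O, 2 S.
Implicit hydrogens by atom environment:
  4 × C: 2 H each → 8
  2 × S: no H
  1 × C: 3 H
  1 × C: no H
  1 × N: no H
  1 × O: no H
  Total hydrogens = 11.
Molecular formula: C6H11NOS2

C6H11NOS2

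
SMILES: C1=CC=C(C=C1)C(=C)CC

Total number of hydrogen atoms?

Hydrogens are implicit in SMILES; fill each atom to its normal valence:
  5 × C (aromatic): 1 H each → 5
  2 × C: 2 H each → 4
  1 × C: 3 H
  1 × C: no H
  1 × C (aromatic): no H
  Total hydrogens = 12.

12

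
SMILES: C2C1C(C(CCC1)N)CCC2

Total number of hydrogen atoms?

Hydrogens are implicit in SMILES; fill each atom to its normal valence:
  7 × C: 2 H each → 14
  3 × C: 1 H each → 3
  1 × N: 2 H
  Total hydrogens = 19.

19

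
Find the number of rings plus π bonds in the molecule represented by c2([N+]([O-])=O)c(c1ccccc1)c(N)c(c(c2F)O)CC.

9

Molecular formula from the SMILES: C14H13FN2O3.
DoU = (2C + 2 + N − H − X)/2 = (2·14 + 2 + 2 − 13 − 1)/2 = 18/2 = 9.
(Structurally: 2 ring(s) + 7 π bond(s) = 9.)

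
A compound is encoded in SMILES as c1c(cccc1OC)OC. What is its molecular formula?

C8H10O2

Heavy atoms from the SMILES: 8 C, 2 O.
Implicit hydrogens by atom environment:
  4 × C (aromatic): 1 H each → 4
  2 × C: 3 H each → 6
  2 × C (aromatic): no H
  2 × O: no H
  Total hydrogens = 10.
Molecular formula: C8H10O2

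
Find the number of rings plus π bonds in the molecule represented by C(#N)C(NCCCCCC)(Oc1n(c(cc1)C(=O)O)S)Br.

6

Molecular formula from the SMILES: C13H18BrN3O3S.
DoU = (2C + 2 + N − H − X)/2 = (2·13 + 2 + 3 − 18 − 1)/2 = 12/2 = 6.
(Structurally: 1 ring(s) + 5 π bond(s) = 6.)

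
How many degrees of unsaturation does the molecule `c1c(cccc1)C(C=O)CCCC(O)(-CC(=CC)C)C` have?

6

Molecular formula from the SMILES: C18H26O2.
DoU = (2C + 2 + N − H − X)/2 = (2·18 + 2 + 0 − 26 − 0)/2 = 12/2 = 6.
(Structurally: 1 ring(s) + 5 π bond(s) = 6.)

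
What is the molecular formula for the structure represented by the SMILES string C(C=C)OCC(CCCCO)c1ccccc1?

Heavy atoms from the SMILES: 15 C, 2 O.
Implicit hydrogens by atom environment:
  7 × C: 2 H each → 14
  5 × C (aromatic): 1 H each → 5
  2 × C: 1 H each → 2
  1 × C (aromatic): no H
  1 × O: 1 H
  1 × O: no H
  Total hydrogens = 22.
Molecular formula: C15H22O2

C15H22O2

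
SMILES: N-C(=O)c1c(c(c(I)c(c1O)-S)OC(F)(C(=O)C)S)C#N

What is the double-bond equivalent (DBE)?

Molecular formula from the SMILES: C11H8FIN2O4S2.
DoU = (2C + 2 + N − H − X)/2 = (2·11 + 2 + 2 − 8 − 2)/2 = 16/2 = 8.
(Structurally: 1 ring(s) + 7 π bond(s) = 8.)

8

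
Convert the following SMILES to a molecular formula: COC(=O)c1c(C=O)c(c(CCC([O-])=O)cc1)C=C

C14H13O5-

Heavy atoms from the SMILES: 14 C, 5 O.
Implicit hydrogens by atom environment:
  4 × C (aromatic): no H
  4 × O: no H
  3 × C: 2 H each → 6
  2 × C (aromatic): 1 H each → 2
  2 × C: 1 H each → 2
  2 × C: no H
  1 × C: 3 H
  1 × O (charge -1): no H
  Total hydrogens = 13.
Net charge -1.
Molecular formula: C14H13O5-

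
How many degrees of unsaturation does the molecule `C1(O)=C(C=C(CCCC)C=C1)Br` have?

Molecular formula from the SMILES: C10H13BrO.
DoU = (2C + 2 + N − H − X)/2 = (2·10 + 2 + 0 − 13 − 1)/2 = 8/2 = 4.
(Structurally: 1 ring(s) + 3 π bond(s) = 4.)

4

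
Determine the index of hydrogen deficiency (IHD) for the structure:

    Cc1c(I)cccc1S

4

Molecular formula from the SMILES: C7H7IS.
DoU = (2C + 2 + N − H − X)/2 = (2·7 + 2 + 0 − 7 − 1)/2 = 8/2 = 4.
(Structurally: 1 ring(s) + 3 π bond(s) = 4.)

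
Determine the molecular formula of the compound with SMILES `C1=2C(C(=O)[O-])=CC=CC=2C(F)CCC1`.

Heavy atoms from the SMILES: 11 C, 1 F, 2 O.
Implicit hydrogens by atom environment:
  3 × C: 2 H each → 6
  3 × C (aromatic): 1 H each → 3
  3 × C (aromatic): no H
  1 × C: 1 H
  1 × C: no H
  1 × F: no H
  1 × O: no H
  1 × O (charge -1): no H
  Total hydrogens = 10.
Net charge -1.
Molecular formula: C11H10FO2-

C11H10FO2-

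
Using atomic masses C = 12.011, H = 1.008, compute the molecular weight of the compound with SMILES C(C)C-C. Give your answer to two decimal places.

Molecular formula: C4H10.
M = 4×12.011 + 10×1.008 = 58.12 g/mol.

58.12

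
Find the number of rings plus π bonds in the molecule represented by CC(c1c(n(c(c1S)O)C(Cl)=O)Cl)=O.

5

Molecular formula from the SMILES: C7H5Cl2NO3S.
DoU = (2C + 2 + N − H − X)/2 = (2·7 + 2 + 1 − 5 − 2)/2 = 10/2 = 5.
(Structurally: 1 ring(s) + 4 π bond(s) = 5.)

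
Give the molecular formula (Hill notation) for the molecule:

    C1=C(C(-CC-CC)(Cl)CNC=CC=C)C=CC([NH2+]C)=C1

C17H26ClN2+

Heavy atoms from the SMILES: 17 C, 1 Cl, 2 N.
Implicit hydrogens by atom environment:
  5 × C: 2 H each → 10
  4 × C (aromatic): 1 H each → 4
  3 × C: 1 H each → 3
  2 × C: 3 H each → 6
  2 × C (aromatic): no H
  1 × C: no H
  1 × Cl: no H
  1 × N (charge +1): 2 H
  1 × N: 1 H
  Total hydrogens = 26.
Net charge +1.
Molecular formula: C17H26ClN2+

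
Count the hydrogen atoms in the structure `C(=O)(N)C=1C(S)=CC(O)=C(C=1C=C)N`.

10

Hydrogens are implicit in SMILES; fill each atom to its normal valence:
  5 × C (aromatic): no H
  2 × N: 2 H each → 4
  1 × C: 2 H
  1 × C (aromatic): 1 H
  1 × C: 1 H
  1 × C: no H
  1 × O: 1 H
  1 × O: no H
  1 × S: 1 H
  Total hydrogens = 10.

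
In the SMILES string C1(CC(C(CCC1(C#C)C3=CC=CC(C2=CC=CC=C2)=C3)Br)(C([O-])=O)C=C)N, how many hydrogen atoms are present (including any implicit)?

Hydrogens are implicit in SMILES; fill each atom to its normal valence:
  9 × C (aromatic): 1 H each → 9
  4 × C: 2 H each → 8
  4 × C: 1 H each → 4
  4 × C: no H
  3 × C (aromatic): no H
  1 × Br: no H
  1 × N: 2 H
  1 × O: no H
  1 × O (charge -1): no H
  Total hydrogens = 23.

23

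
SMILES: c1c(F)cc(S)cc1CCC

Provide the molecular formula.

Heavy atoms from the SMILES: 9 C, 1 F, 1 S.
Implicit hydrogens by atom environment:
  3 × C (aromatic): 1 H each → 3
  3 × C (aromatic): no H
  2 × C: 2 H each → 4
  1 × C: 3 H
  1 × F: no H
  1 × S: 1 H
  Total hydrogens = 11.
Molecular formula: C9H11FS

C9H11FS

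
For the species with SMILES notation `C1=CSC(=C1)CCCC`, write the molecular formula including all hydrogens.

Heavy atoms from the SMILES: 8 C, 1 S.
Implicit hydrogens by atom environment:
  3 × C: 2 H each → 6
  3 × C (aromatic): 1 H each → 3
  1 × C: 3 H
  1 × C (aromatic): no H
  1 × S (aromatic): no H
  Total hydrogens = 12.
Molecular formula: C8H12S

C8H12S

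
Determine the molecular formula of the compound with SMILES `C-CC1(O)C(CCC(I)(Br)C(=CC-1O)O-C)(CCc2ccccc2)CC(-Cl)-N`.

C21H30BrClINO3

Heavy atoms from the SMILES: 1 Br, 21 C, 1 Cl, 1 I, 1 N, 3 O.
Implicit hydrogens by atom environment:
  6 × C: 2 H each → 12
  5 × C (aromatic): 1 H each → 5
  4 × C: no H
  3 × C: 1 H each → 3
  2 × C: 3 H each → 6
  2 × O: 1 H each → 2
  1 × Br: no H
  1 × C (aromatic): no H
  1 × Cl: no H
  1 × I: no H
  1 × N: 2 H
  1 × O: no H
  Total hydrogens = 30.
Molecular formula: C21H30BrClINO3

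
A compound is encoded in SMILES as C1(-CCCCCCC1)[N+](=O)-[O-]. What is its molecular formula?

Heavy atoms from the SMILES: 8 C, 1 N, 2 O.
Implicit hydrogens by atom environment:
  7 × C: 2 H each → 14
  1 × C: 1 H
  1 × N (charge +1): no H
  1 × O: no H
  1 × O (charge -1): no H
  Total hydrogens = 15.
Molecular formula: C8H15NO2

C8H15NO2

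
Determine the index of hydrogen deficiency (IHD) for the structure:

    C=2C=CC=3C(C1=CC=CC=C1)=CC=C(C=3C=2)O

11

Molecular formula from the SMILES: C16H12O.
DoU = (2C + 2 + N − H − X)/2 = (2·16 + 2 + 0 − 12 − 0)/2 = 22/2 = 11.
(Structurally: 3 ring(s) + 8 π bond(s) = 11.)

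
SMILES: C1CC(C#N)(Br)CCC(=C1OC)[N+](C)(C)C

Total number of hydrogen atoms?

20

Hydrogens are implicit in SMILES; fill each atom to its normal valence:
  4 × C: 3 H each → 12
  4 × C: 2 H each → 8
  4 × C: no H
  1 × Br: no H
  1 × N: no H
  1 × N (charge +1): no H
  1 × O: no H
  Total hydrogens = 20.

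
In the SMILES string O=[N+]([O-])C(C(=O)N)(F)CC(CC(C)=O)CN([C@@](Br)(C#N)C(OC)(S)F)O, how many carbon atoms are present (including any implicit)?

The symbol for carbon appears 12 times in the SMILES.

12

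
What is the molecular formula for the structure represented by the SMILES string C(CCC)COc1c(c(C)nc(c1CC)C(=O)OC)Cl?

C15H22ClNO3

Heavy atoms from the SMILES: 15 C, 1 Cl, 1 N, 3 O.
Implicit hydrogens by atom environment:
  5 × C: 2 H each → 10
  5 × C (aromatic): no H
  4 × C: 3 H each → 12
  3 × O: no H
  1 × C: no H
  1 × Cl: no H
  1 × N (aromatic): no H
  Total hydrogens = 22.
Molecular formula: C15H22ClNO3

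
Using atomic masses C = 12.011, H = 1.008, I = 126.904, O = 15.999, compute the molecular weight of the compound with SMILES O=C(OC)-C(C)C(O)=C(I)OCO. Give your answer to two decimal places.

Molecular formula: C7H11IO5.
M = 7×12.011 + 11×1.008 + 1×126.904 + 5×15.999 = 302.06 g/mol.

302.06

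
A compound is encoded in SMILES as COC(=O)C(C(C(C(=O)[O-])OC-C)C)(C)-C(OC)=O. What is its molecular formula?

Heavy atoms from the SMILES: 12 C, 7 O.
Implicit hydrogens by atom environment:
  6 × O: no H
  5 × C: 3 H each → 15
  4 × C: no H
  2 × C: 1 H each → 2
  1 × C: 2 H
  1 × O (charge -1): no H
  Total hydrogens = 19.
Net charge -1.
Molecular formula: C12H19O7-

C12H19O7-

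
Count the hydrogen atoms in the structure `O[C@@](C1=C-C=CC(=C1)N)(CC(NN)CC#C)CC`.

Hydrogens are implicit in SMILES; fill each atom to its normal valence:
  4 × C (aromatic): 1 H each → 4
  3 × C: 2 H each → 6
  2 × C: 1 H each → 2
  2 × C: no H
  2 × C (aromatic): no H
  2 × N: 2 H each → 4
  1 × C: 3 H
  1 × N: 1 H
  1 × O: 1 H
  Total hydrogens = 21.

21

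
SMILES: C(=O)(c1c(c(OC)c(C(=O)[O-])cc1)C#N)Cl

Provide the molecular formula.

C10H5ClNO4-

Heavy atoms from the SMILES: 10 C, 1 Cl, 1 N, 4 O.
Implicit hydrogens by atom environment:
  4 × C (aromatic): no H
  3 × C: no H
  3 × O: no H
  2 × C (aromatic): 1 H each → 2
  1 × C: 3 H
  1 × Cl: no H
  1 × N: no H
  1 × O (charge -1): no H
  Total hydrogens = 5.
Net charge -1.
Molecular formula: C10H5ClNO4-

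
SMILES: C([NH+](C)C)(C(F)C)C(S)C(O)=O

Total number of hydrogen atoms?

15

Hydrogens are implicit in SMILES; fill each atom to its normal valence:
  3 × C: 3 H each → 9
  3 × C: 1 H each → 3
  1 × C: no H
  1 × F: no H
  1 × N (charge +1): 1 H
  1 × O: 1 H
  1 × O: no H
  1 × S: 1 H
  Total hydrogens = 15.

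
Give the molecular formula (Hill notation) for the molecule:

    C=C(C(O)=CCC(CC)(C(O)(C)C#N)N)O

Heavy atoms from the SMILES: 11 C, 2 N, 3 O.
Implicit hydrogens by atom environment:
  5 × C: no H
  3 × C: 2 H each → 6
  3 × O: 1 H each → 3
  2 × C: 3 H each → 6
  1 × C: 1 H
  1 × N: 2 H
  1 × N: no H
  Total hydrogens = 18.
Molecular formula: C11H18N2O3

C11H18N2O3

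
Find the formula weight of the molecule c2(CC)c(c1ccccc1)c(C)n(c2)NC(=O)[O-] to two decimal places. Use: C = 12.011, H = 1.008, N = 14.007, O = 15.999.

243.29

Molecular formula: C14H15N2O2-.
M = 14×12.011 + 15×1.008 + 2×14.007 + 2×15.999 = 243.29 g/mol.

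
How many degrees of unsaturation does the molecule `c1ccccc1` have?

Molecular formula from the SMILES: C6H6.
DoU = (2C + 2 + N − H − X)/2 = (2·6 + 2 + 0 − 6 − 0)/2 = 8/2 = 4.
(Structurally: 1 ring(s) + 3 π bond(s) = 4.)

4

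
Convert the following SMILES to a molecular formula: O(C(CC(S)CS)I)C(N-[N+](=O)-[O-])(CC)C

C8H17IN2O3S2

Heavy atoms from the SMILES: 8 C, 1 I, 2 N, 3 O, 2 S.
Implicit hydrogens by atom environment:
  3 × C: 2 H each → 6
  2 × C: 3 H each → 6
  2 × C: 1 H each → 2
  2 × O: no H
  2 × S: 1 H each → 2
  1 × C: no H
  1 × I: no H
  1 × N: 1 H
  1 × N (charge +1): no H
  1 × O (charge -1): no H
  Total hydrogens = 17.
Molecular formula: C8H17IN2O3S2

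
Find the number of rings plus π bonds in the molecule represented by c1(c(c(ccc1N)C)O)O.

4

Molecular formula from the SMILES: C7H9NO2.
DoU = (2C + 2 + N − H − X)/2 = (2·7 + 2 + 1 − 9 − 0)/2 = 8/2 = 4.
(Structurally: 1 ring(s) + 3 π bond(s) = 4.)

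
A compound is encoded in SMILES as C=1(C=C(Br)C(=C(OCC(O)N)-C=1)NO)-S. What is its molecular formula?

Heavy atoms from the SMILES: 1 Br, 8 C, 2 N, 3 O, 1 S.
Implicit hydrogens by atom environment:
  4 × C (aromatic): no H
  2 × C (aromatic): 1 H each → 2
  2 × O: 1 H each → 2
  1 × Br: no H
  1 × C: 2 H
  1 × C: 1 H
  1 × N: 2 H
  1 × N: 1 H
  1 × O: no H
  1 × S: 1 H
  Total hydrogens = 11.
Molecular formula: C8H11BrN2O3S

C8H11BrN2O3S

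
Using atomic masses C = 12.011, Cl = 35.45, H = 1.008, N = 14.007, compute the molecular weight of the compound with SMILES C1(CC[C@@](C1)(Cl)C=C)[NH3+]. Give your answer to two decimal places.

Molecular formula: C7H13ClN+.
M = 7×12.011 + 1×35.45 + 13×1.008 + 1×14.007 = 146.64 g/mol.

146.64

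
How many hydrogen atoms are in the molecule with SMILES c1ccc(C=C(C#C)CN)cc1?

Hydrogens are implicit in SMILES; fill each atom to its normal valence:
  5 × C (aromatic): 1 H each → 5
  2 × C: 1 H each → 2
  2 × C: no H
  1 × C: 2 H
  1 × C (aromatic): no H
  1 × N: 2 H
  Total hydrogens = 11.

11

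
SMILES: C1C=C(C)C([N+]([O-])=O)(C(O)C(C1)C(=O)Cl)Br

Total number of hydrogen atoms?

11

Hydrogens are implicit in SMILES; fill each atom to its normal valence:
  3 × C: 1 H each → 3
  3 × C: no H
  2 × C: 2 H each → 4
  2 × O: no H
  1 × Br: no H
  1 × C: 3 H
  1 × Cl: no H
  1 × N (charge +1): no H
  1 × O: 1 H
  1 × O (charge -1): no H
  Total hydrogens = 11.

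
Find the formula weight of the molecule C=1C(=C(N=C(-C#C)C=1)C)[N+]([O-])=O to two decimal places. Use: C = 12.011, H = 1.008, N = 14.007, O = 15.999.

162.15

Molecular formula: C8H6N2O2.
M = 8×12.011 + 6×1.008 + 2×14.007 + 2×15.999 = 162.15 g/mol.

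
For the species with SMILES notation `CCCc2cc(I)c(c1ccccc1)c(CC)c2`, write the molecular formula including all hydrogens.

Heavy atoms from the SMILES: 17 C, 1 I.
Implicit hydrogens by atom environment:
  7 × C (aromatic): 1 H each → 7
  5 × C (aromatic): no H
  3 × C: 2 H each → 6
  2 × C: 3 H each → 6
  1 × I: no H
  Total hydrogens = 19.
Molecular formula: C17H19I

C17H19I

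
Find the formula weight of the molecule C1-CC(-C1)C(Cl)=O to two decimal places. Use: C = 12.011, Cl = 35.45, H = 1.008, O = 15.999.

118.56

Molecular formula: C5H7ClO.
M = 5×12.011 + 1×35.45 + 7×1.008 + 1×15.999 = 118.56 g/mol.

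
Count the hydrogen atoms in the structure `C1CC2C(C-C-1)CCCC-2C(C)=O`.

20

Hydrogens are implicit in SMILES; fill each atom to its normal valence:
  7 × C: 2 H each → 14
  3 × C: 1 H each → 3
  1 × C: 3 H
  1 × C: no H
  1 × O: no H
  Total hydrogens = 20.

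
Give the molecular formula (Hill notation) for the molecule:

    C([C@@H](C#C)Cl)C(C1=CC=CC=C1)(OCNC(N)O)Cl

C13H16Cl2N2O2

Heavy atoms from the SMILES: 13 C, 2 Cl, 2 N, 2 O.
Implicit hydrogens by atom environment:
  5 × C (aromatic): 1 H each → 5
  3 × C: 1 H each → 3
  2 × C: 2 H each → 4
  2 × C: no H
  2 × Cl: no H
  1 × C (aromatic): no H
  1 × N: 2 H
  1 × N: 1 H
  1 × O: 1 H
  1 × O: no H
  Total hydrogens = 16.
Molecular formula: C13H16Cl2N2O2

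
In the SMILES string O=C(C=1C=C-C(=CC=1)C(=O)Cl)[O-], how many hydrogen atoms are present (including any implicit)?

Hydrogens are implicit in SMILES; fill each atom to its normal valence:
  4 × C (aromatic): 1 H each → 4
  2 × C (aromatic): no H
  2 × C: no H
  2 × O: no H
  1 × Cl: no H
  1 × O (charge -1): no H
  Total hydrogens = 4.

4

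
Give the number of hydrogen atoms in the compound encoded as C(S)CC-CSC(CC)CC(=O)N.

19

Hydrogens are implicit in SMILES; fill each atom to its normal valence:
  6 × C: 2 H each → 12
  1 × C: 3 H
  1 × C: 1 H
  1 × C: no H
  1 × N: 2 H
  1 × O: no H
  1 × S: 1 H
  1 × S: no H
  Total hydrogens = 19.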